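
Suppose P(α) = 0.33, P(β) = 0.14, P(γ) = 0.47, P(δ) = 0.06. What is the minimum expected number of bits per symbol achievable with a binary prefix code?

Repeatedly combine the two least-probable nodes; the expected code length is the sum of the merged weights.
merge 3/50 + 7/50 → 1/5
merge 1/5 + 33/100 → 53/100
merge 47/100 + 53/100 → 1
L = 1/5 + 53/100 + 1 = 173/100 = 1.73 bits/symbol.

1.73 bits/symbol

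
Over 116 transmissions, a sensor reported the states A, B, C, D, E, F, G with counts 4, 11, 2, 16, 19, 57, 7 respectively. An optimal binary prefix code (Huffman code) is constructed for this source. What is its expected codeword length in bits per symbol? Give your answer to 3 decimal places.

2.181 bits/symbol

Probabilities are the counts divided by 116.
Repeatedly combine the two least-probable nodes; the expected code length is the sum of the merged weights.
merge 1/58 + 1/29 → 3/58
merge 3/58 + 7/116 → 13/116
merge 11/116 + 13/116 → 6/29
merge 4/29 + 19/116 → 35/116
merge 6/29 + 35/116 → 59/116
merge 57/116 + 59/116 → 1
L = 3/58 + 13/116 + 6/29 + 35/116 + 59/116 + 1 = 253/116 ≈ 2.181 bits/symbol.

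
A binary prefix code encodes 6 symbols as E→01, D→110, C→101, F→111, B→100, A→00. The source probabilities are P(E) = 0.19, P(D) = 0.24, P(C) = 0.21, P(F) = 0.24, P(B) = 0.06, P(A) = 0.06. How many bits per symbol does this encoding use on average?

L̄ = Σ pᵢ·ℓᵢ = 0.19·2 + 0.24·3 + 0.21·3 + 0.24·3 + 0.06·3 + 0.06·2 = 2.75 bits/symbol.

2.75 bits/symbol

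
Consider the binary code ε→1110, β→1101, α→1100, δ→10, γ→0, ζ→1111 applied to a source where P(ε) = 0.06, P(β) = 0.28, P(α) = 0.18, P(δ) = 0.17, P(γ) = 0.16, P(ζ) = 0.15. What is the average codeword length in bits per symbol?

3.18 bits/symbol

L̄ = Σ pᵢ·ℓᵢ = 0.06·4 + 0.28·4 + 0.18·4 + 0.17·2 + 0.16·1 + 0.15·4 = 3.18 bits/symbol.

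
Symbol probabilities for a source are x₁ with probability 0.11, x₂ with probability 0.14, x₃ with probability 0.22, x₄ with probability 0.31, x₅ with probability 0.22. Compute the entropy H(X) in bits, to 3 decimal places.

H = −Σ pᵢ log₂ pᵢ.
−0.11·log₂(0.11) = 0.3503
−0.14·log₂(0.14) = 0.3971
−0.22·log₂(0.22) = 0.4806
−0.31·log₂(0.31) = 0.5238
−0.22·log₂(0.22) = 0.4806
Sum ≈ 2.2323 → 2.232 bits.

2.232 bits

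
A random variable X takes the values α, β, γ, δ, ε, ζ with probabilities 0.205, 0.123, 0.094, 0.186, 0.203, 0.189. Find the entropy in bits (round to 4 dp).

H = −Σ pᵢ log₂ pᵢ.
−0.205·log₂(0.205) = 0.4687
−0.123·log₂(0.123) = 0.3719
−0.094·log₂(0.094) = 0.3207
−0.186·log₂(0.186) = 0.4514
−0.203·log₂(0.203) = 0.4670
−0.189·log₂(0.189) = 0.4543
Sum ≈ 2.5338 → 2.5338 bits.

2.5338 bits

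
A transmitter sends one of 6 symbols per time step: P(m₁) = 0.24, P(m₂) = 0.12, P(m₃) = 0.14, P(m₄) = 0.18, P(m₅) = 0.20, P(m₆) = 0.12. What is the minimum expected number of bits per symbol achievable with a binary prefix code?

2.56 bits/symbol

Repeatedly combine the two least-probable nodes; the expected code length is the sum of the merged weights.
merge 3/25 + 3/25 → 6/25
merge 7/50 + 9/50 → 8/25
merge 1/5 + 6/25 → 11/25
merge 6/25 + 8/25 → 14/25
merge 11/25 + 14/25 → 1
L = 6/25 + 8/25 + 11/25 + 14/25 + 1 = 64/25 = 2.56 bits/symbol.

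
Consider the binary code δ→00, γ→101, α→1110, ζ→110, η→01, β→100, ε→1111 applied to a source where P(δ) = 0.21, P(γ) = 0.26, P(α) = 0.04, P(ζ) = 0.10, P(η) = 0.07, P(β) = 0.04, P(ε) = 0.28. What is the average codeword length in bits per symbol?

3.04 bits/symbol

L̄ = Σ pᵢ·ℓᵢ = 0.21·2 + 0.26·3 + 0.04·4 + 0.10·3 + 0.07·2 + 0.04·3 + 0.28·4 = 3.04 bits/symbol.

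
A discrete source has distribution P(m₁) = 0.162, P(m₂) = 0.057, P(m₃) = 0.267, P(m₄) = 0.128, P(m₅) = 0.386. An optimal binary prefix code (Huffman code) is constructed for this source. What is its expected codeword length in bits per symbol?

Repeatedly combine the two least-probable nodes; the expected code length is the sum of the merged weights.
merge 57/1000 + 16/125 → 37/200
merge 81/500 + 37/200 → 347/1000
merge 267/1000 + 347/1000 → 307/500
merge 193/500 + 307/500 → 1
L = 37/200 + 347/1000 + 307/500 + 1 = 1073/500 = 2.146 bits/symbol.

2.146 bits/symbol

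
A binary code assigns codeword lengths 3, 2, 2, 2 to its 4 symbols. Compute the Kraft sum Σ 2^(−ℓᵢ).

0.875

With common denominator 2^3 = 8: Σ 2^(−ℓᵢ) = 1/8 + 2/8 + 2/8 + 2/8 = 7/8 = 0.875.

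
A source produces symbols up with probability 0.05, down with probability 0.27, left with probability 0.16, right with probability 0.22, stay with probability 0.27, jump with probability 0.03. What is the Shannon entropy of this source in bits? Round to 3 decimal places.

H = −Σ pᵢ log₂ pᵢ.
−0.05·log₂(0.05) = 0.2161
−0.27·log₂(0.27) = 0.5100
−0.16·log₂(0.16) = 0.4230
−0.22·log₂(0.22) = 0.4806
−0.27·log₂(0.27) = 0.5100
−0.03·log₂(0.03) = 0.1518
Sum ≈ 2.2915 → 2.291 bits.

2.291 bits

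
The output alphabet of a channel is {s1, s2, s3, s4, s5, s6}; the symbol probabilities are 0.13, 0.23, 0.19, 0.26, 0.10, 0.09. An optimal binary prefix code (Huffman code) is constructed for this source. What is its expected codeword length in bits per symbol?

Repeatedly combine the two least-probable nodes; the expected code length is the sum of the merged weights.
merge 9/100 + 1/10 → 19/100
merge 13/100 + 19/100 → 8/25
merge 19/100 + 23/100 → 21/50
merge 13/50 + 8/25 → 29/50
merge 21/50 + 29/50 → 1
L = 19/100 + 8/25 + 21/50 + 29/50 + 1 = 251/100 = 2.51 bits/symbol.

2.51 bits/symbol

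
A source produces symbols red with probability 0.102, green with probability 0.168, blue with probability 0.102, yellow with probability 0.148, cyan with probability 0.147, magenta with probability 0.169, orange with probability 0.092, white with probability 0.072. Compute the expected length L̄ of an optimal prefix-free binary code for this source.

Repeatedly combine the two least-probable nodes; the expected code length is the sum of the merged weights.
merge 9/125 + 23/250 → 41/250
merge 51/500 + 51/500 → 51/250
merge 147/1000 + 37/250 → 59/200
merge 41/250 + 21/125 → 83/250
merge 169/1000 + 51/250 → 373/1000
merge 59/200 + 83/250 → 627/1000
merge 373/1000 + 627/1000 → 1
L = 41/250 + 51/250 + 59/200 + 83/250 + 373/1000 + 627/1000 + 1 = 599/200 = 2.995 bits/symbol.

2.995 bits/symbol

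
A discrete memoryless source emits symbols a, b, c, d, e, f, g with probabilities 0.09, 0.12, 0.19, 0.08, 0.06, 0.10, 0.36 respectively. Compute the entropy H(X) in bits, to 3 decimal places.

H = −Σ pᵢ log₂ pᵢ.
−0.09·log₂(0.09) = 0.3127
−0.12·log₂(0.12) = 0.3671
−0.19·log₂(0.19) = 0.4552
−0.08·log₂(0.08) = 0.2915
−0.06·log₂(0.06) = 0.2435
−0.10·log₂(0.10) = 0.3322
−0.36·log₂(0.36) = 0.5306
Sum ≈ 2.5328 → 2.533 bits.

2.533 bits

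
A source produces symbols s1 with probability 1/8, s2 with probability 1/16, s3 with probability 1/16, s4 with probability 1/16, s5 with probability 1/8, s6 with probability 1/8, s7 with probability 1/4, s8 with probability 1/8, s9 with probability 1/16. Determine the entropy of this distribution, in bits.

3 bits

Each probability is a power of 1/2, so log₂(1/p) is an integer.
H = Σ p·log₂(1/p) = 1/8·3 + 1/16·4 + 1/16·4 + 1/16·4 + 1/8·3 + 1/8·3 + 1/4·2 + 1/8·3 + 1/16·4 = 3 bits.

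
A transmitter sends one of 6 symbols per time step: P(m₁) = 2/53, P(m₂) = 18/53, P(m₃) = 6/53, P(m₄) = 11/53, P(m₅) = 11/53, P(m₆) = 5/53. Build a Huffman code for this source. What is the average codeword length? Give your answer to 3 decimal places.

2.377 bits/symbol

Repeatedly combine the two least-probable nodes; the expected code length is the sum of the merged weights.
merge 2/53 + 5/53 → 7/53
merge 6/53 + 7/53 → 13/53
merge 11/53 + 11/53 → 22/53
merge 13/53 + 18/53 → 31/53
merge 22/53 + 31/53 → 1
L = 7/53 + 13/53 + 22/53 + 31/53 + 1 = 126/53 ≈ 2.377 bits/symbol.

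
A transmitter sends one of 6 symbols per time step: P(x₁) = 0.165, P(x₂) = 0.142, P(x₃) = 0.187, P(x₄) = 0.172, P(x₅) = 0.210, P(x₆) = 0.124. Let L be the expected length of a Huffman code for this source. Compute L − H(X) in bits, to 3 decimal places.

Entropy H = −Σ p log₂ p ≈ 2.5642 bits.
Huffman merges: 31/250+71/500→133/500; 33/200+43/250→337/1000; 187/1000+21/100→397/1000; 133/500+337/1000→603/1000; 397/1000+603/1000→1. L = 2603/1000 ≈ 2.6030.
L − H = 2.6030 − 2.5642 = 0.039 bits.

0.039 bits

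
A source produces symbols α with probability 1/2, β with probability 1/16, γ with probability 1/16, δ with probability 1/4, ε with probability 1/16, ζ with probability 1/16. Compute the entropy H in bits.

2 bits

Each probability is a power of 1/2, so log₂(1/p) is an integer.
H = Σ p·log₂(1/p) = 1/2·1 + 1/16·4 + 1/16·4 + 1/4·2 + 1/16·4 + 1/16·4 = 2 bits.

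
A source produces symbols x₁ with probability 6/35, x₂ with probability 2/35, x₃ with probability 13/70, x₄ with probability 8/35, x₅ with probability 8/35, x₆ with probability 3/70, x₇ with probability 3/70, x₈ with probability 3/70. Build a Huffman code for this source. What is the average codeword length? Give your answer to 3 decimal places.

2.729 bits/symbol

Repeatedly combine the two least-probable nodes; the expected code length is the sum of the merged weights.
merge 3/70 + 3/70 → 3/35
merge 3/70 + 2/35 → 1/10
merge 3/35 + 1/10 → 13/70
merge 6/35 + 13/70 → 5/14
merge 13/70 + 8/35 → 29/70
merge 8/35 + 5/14 → 41/70
merge 29/70 + 41/70 → 1
L = 3/35 + 1/10 + 13/70 + 5/14 + 29/70 + 41/70 + 1 = 191/70 ≈ 2.729 bits/symbol.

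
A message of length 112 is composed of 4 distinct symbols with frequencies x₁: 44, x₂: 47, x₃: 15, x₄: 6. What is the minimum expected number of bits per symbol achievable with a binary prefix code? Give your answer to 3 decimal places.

Probabilities are the counts divided by 112.
Repeatedly combine the two least-probable nodes; the expected code length is the sum of the merged weights.
merge 3/56 + 15/112 → 3/16
merge 3/16 + 11/28 → 65/112
merge 47/112 + 65/112 → 1
L = 3/16 + 65/112 + 1 = 99/56 ≈ 1.768 bits/symbol.

1.768 bits/symbol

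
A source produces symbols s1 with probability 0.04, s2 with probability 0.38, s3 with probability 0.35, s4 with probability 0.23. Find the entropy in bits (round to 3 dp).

1.734 bits

H = −Σ pᵢ log₂ pᵢ.
−0.04·log₂(0.04) = 0.1858
−0.38·log₂(0.38) = 0.5305
−0.35·log₂(0.35) = 0.5301
−0.23·log₂(0.23) = 0.4877
Sum ≈ 1.7340 → 1.734 bits.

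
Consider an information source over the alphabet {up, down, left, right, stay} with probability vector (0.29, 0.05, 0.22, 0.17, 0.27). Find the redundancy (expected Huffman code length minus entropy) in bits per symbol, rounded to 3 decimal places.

0.061 bits

Entropy H = −Σ p log₂ p ≈ 2.1592 bits.
Huffman merges: 1/20+17/100→11/50; 11/50+11/50→11/25; 27/100+29/100→14/25; 11/25+14/25→1. L = 111/50 ≈ 2.2200.
L − H = 2.2200 − 2.1592 = 0.061 bits.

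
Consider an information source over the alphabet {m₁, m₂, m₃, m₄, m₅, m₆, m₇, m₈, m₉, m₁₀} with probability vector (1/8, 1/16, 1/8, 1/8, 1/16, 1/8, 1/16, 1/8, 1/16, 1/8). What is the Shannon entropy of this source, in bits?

Each probability is a power of 1/2, so log₂(1/p) is an integer.
H = Σ p·log₂(1/p) = 1/8·3 + 1/16·4 + 1/8·3 + 1/8·3 + 1/16·4 + 1/8·3 + 1/16·4 + 1/8·3 + 1/16·4 + 1/8·3 = 3.25 bits.

3.25 bits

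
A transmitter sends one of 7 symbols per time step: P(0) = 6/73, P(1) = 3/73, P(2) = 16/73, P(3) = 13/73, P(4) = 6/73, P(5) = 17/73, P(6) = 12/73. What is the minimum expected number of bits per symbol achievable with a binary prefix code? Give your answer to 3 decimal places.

Repeatedly combine the two least-probable nodes; the expected code length is the sum of the merged weights.
merge 3/73 + 6/73 → 9/73
merge 6/73 + 9/73 → 15/73
merge 12/73 + 13/73 → 25/73
merge 15/73 + 16/73 → 31/73
merge 17/73 + 25/73 → 42/73
merge 31/73 + 42/73 → 1
L = 9/73 + 15/73 + 25/73 + 31/73 + 42/73 + 1 = 195/73 ≈ 2.671 bits/symbol.

2.671 bits/symbol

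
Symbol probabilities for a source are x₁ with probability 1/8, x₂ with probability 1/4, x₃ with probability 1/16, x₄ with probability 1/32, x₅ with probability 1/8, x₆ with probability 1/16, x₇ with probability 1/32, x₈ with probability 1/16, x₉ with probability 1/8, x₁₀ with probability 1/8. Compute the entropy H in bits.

Each probability is a power of 1/2, so log₂(1/p) is an integer.
H = Σ p·log₂(1/p) = 1/8·3 + 1/4·2 + 1/16·4 + 1/32·5 + 1/8·3 + 1/16·4 + 1/32·5 + 1/16·4 + 1/8·3 + 1/8·3 = 3.0625 bits.

3.0625 bits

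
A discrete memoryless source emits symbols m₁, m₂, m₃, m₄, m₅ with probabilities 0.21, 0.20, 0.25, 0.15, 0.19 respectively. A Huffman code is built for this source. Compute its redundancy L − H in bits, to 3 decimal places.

0.037 bits

Entropy H = −Σ p log₂ p ≈ 2.3030 bits.
Huffman merges: 3/20+19/100→17/50; 1/5+21/100→41/100; 1/4+17/50→59/100; 41/100+59/100→1. L = 117/50 ≈ 2.3400.
L − H = 2.3400 − 2.3030 = 0.037 bits.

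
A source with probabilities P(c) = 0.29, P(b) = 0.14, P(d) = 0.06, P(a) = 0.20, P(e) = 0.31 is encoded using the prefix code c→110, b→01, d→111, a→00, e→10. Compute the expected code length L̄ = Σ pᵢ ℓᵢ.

L̄ = Σ pᵢ·ℓᵢ = 0.29·3 + 0.14·2 + 0.06·3 + 0.20·2 + 0.31·2 = 2.35 bits/symbol.

2.35 bits/symbol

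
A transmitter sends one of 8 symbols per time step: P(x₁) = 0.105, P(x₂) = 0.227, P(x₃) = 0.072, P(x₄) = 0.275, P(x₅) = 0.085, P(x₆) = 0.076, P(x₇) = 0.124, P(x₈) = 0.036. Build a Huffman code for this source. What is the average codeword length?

2.767 bits/symbol

Repeatedly combine the two least-probable nodes; the expected code length is the sum of the merged weights.
merge 9/250 + 9/125 → 27/250
merge 19/250 + 17/200 → 161/1000
merge 21/200 + 27/250 → 213/1000
merge 31/250 + 161/1000 → 57/200
merge 213/1000 + 227/1000 → 11/25
merge 11/40 + 57/200 → 14/25
merge 11/25 + 14/25 → 1
L = 27/250 + 161/1000 + 213/1000 + 57/200 + 11/25 + 14/25 + 1 = 2767/1000 = 2.767 bits/symbol.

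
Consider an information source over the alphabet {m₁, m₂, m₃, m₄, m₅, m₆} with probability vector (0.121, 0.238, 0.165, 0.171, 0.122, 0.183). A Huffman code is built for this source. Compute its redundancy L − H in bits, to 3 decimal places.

Entropy H = −Σ p log₂ p ≈ 2.5448 bits.
Huffman merges: 121/1000+61/500→243/1000; 33/200+171/1000→42/125; 183/1000+119/500→421/1000; 243/1000+42/125→579/1000; 421/1000+579/1000→1. L = 2579/1000 ≈ 2.5790.
L − H = 2.5790 − 2.5448 = 0.034 bits.

0.034 bits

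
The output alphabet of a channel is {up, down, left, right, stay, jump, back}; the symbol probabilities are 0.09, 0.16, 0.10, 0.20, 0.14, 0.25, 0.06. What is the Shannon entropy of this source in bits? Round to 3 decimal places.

2.673 bits

H = −Σ pᵢ log₂ pᵢ.
−0.09·log₂(0.09) = 0.3127
−0.16·log₂(0.16) = 0.4230
−0.10·log₂(0.10) = 0.3322
−0.20·log₂(0.20) = 0.4644
−0.14·log₂(0.14) = 0.3971
−0.25·log₂(0.25) = 0.5000
−0.06·log₂(0.06) = 0.2435
Sum ≈ 2.6729 → 2.673 bits.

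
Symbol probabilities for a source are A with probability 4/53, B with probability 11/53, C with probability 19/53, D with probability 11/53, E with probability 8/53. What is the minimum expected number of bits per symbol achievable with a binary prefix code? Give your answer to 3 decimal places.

Repeatedly combine the two least-probable nodes; the expected code length is the sum of the merged weights.
merge 4/53 + 8/53 → 12/53
merge 11/53 + 11/53 → 22/53
merge 12/53 + 19/53 → 31/53
merge 22/53 + 31/53 → 1
L = 12/53 + 22/53 + 31/53 + 1 = 118/53 ≈ 2.226 bits/symbol.

2.226 bits/symbol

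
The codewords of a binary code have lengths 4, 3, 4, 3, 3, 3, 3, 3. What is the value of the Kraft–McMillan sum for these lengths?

0.875

With common denominator 2^4 = 16: Σ 2^(−ℓᵢ) = 1/16 + 2/16 + 1/16 + 2/16 + 2/16 + 2/16 + 2/16 + 2/16 = 14/16 = 0.875.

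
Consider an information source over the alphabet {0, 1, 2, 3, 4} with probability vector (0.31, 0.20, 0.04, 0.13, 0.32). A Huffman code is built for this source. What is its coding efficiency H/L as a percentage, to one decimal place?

96.0%

Entropy H = −Σ p log₂ p ≈ 2.0826 bits.
Huffman merges: 1/25+13/100→17/100; 17/100+1/5→37/100; 31/100+8/25→63/100; 37/100+63/100→1. L = 217/100 ≈ 2.1700.
Efficiency = H/L = 2.0826/2.1700 = 96.0%.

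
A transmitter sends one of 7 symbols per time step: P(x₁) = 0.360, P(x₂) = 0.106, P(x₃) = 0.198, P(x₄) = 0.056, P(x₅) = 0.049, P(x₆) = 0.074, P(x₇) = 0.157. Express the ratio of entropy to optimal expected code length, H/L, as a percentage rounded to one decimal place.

97.4%

Entropy H = −Σ p log₂ p ≈ 2.4799 bits.
Huffman merges: 49/1000+7/125→21/200; 37/500+21/200→179/1000; 53/500+157/1000→263/1000; 179/1000+99/500→377/1000; 263/1000+9/25→623/1000; 377/1000+623/1000→1. L = 2547/1000 ≈ 2.5470.
Efficiency = H/L = 2.4799/2.5470 = 97.4%.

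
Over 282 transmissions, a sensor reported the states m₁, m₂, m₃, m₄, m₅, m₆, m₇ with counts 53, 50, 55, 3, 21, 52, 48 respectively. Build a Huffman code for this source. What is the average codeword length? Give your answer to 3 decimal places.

Probabilities are the counts divided by 282.
Repeatedly combine the two least-probable nodes; the expected code length is the sum of the merged weights.
merge 1/94 + 7/94 → 4/47
merge 4/47 + 8/47 → 12/47
merge 25/141 + 26/141 → 17/47
merge 53/282 + 55/282 → 18/47
merge 12/47 + 17/47 → 29/47
merge 18/47 + 29/47 → 1
L = 4/47 + 12/47 + 17/47 + 18/47 + 29/47 + 1 = 127/47 ≈ 2.702 bits/symbol.

2.702 bits/symbol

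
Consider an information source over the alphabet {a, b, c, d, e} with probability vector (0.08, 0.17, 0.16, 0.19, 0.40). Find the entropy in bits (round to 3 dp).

H = −Σ pᵢ log₂ pᵢ.
−0.08·log₂(0.08) = 0.2915
−0.17·log₂(0.17) = 0.4346
−0.16·log₂(0.16) = 0.4230
−0.19·log₂(0.19) = 0.4552
−0.40·log₂(0.40) = 0.5288
Sum ≈ 2.1331 → 2.133 bits.

2.133 bits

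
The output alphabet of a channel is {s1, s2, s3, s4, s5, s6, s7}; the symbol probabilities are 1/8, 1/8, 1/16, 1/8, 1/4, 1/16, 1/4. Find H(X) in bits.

2.625 bits

Each probability is a power of 1/2, so log₂(1/p) is an integer.
H = Σ p·log₂(1/p) = 1/8·3 + 1/8·3 + 1/16·4 + 1/8·3 + 1/4·2 + 1/16·4 + 1/4·2 = 2.625 bits.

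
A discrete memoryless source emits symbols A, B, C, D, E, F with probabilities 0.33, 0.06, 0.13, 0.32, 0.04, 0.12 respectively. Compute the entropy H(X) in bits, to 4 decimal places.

H = −Σ pᵢ log₂ pᵢ.
−0.33·log₂(0.33) = 0.5278
−0.06·log₂(0.06) = 0.2435
−0.13·log₂(0.13) = 0.3826
−0.32·log₂(0.32) = 0.5260
−0.04·log₂(0.04) = 0.1858
−0.12·log₂(0.12) = 0.3671
Sum ≈ 2.2329 → 2.2329 bits.

2.2329 bits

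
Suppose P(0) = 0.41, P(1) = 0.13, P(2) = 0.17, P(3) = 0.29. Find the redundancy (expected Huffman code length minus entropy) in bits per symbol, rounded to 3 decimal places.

0.027 bits

Entropy H = −Σ p log₂ p ≈ 1.8625 bits.
Huffman merges: 13/100+17/100→3/10; 29/100+3/10→59/100; 41/100+59/100→1. L = 189/100 ≈ 1.8900.
L − H = 1.8900 − 1.8625 = 0.027 bits.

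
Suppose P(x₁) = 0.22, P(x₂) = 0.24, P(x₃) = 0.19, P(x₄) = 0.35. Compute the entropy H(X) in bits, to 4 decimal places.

H = −Σ pᵢ log₂ pᵢ.
−0.22·log₂(0.22) = 0.4806
−0.24·log₂(0.24) = 0.4941
−0.19·log₂(0.19) = 0.4552
−0.35·log₂(0.35) = 0.5301
Sum ≈ 1.9600 → 1.9600 bits.

1.9600 bits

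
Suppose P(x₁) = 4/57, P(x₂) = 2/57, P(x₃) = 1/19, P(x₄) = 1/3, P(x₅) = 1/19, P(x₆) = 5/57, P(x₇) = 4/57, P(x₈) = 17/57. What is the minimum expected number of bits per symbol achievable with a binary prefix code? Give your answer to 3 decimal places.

Repeatedly combine the two least-probable nodes; the expected code length is the sum of the merged weights.
merge 2/57 + 1/19 → 5/57
merge 1/19 + 4/57 → 7/57
merge 4/57 + 5/57 → 3/19
merge 5/57 + 7/57 → 4/19
merge 3/19 + 4/19 → 7/19
merge 17/57 + 1/3 → 12/19
merge 7/19 + 12/19 → 1
L = 5/57 + 7/57 + 3/19 + 4/19 + 7/19 + 12/19 + 1 = 49/19 ≈ 2.579 bits/symbol.

2.579 bits/symbol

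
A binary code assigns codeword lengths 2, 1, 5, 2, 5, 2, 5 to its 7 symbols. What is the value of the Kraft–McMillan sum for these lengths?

1.34375

With common denominator 2^5 = 32: Σ 2^(−ℓᵢ) = 8/32 + 16/32 + 1/32 + 8/32 + 1/32 + 8/32 + 1/32 = 43/32 = 1.34375.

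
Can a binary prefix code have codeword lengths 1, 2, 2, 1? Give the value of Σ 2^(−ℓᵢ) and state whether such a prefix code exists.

With common denominator 2^2 = 4: Σ 2^(−ℓᵢ) = 2/4 + 1/4 + 1/4 + 2/4 = 6/4 = 1.5.
Kraft's inequality requires Σ ≤ 1; here Σ = 1.5 > 1, so no such prefix code exists.

1.5; no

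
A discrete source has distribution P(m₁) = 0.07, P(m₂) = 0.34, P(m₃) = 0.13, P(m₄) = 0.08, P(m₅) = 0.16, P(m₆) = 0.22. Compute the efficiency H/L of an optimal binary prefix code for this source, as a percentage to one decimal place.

97.8%

Entropy H = −Σ p log₂ p ≈ 2.3755 bits.
Huffman merges: 7/100+2/25→3/20; 13/100+3/20→7/25; 4/25+11/50→19/50; 7/25+17/50→31/50; 19/50+31/50→1. L = 243/100 ≈ 2.4300.
Efficiency = H/L = 2.3755/2.4300 = 97.8%.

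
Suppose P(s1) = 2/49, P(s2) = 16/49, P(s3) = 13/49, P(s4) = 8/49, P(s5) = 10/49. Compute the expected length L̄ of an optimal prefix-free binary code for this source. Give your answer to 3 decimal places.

2.204 bits/symbol

Repeatedly combine the two least-probable nodes; the expected code length is the sum of the merged weights.
merge 2/49 + 8/49 → 10/49
merge 10/49 + 10/49 → 20/49
merge 13/49 + 16/49 → 29/49
merge 20/49 + 29/49 → 1
L = 10/49 + 20/49 + 29/49 + 1 = 108/49 ≈ 2.204 bits/symbol.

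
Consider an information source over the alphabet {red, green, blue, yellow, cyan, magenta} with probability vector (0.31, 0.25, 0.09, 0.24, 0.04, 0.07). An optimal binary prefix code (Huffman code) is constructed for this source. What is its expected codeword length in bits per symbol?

Repeatedly combine the two least-probable nodes; the expected code length is the sum of the merged weights.
merge 1/25 + 7/100 → 11/100
merge 9/100 + 11/100 → 1/5
merge 1/5 + 6/25 → 11/25
merge 1/4 + 31/100 → 14/25
merge 11/25 + 14/25 → 1
L = 11/100 + 1/5 + 11/25 + 14/25 + 1 = 231/100 = 2.31 bits/symbol.

2.31 bits/symbol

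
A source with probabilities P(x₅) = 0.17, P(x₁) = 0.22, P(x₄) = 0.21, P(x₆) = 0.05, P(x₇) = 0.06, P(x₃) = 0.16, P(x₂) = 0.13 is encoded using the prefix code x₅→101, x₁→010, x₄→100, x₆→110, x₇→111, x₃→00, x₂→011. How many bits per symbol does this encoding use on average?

2.84 bits/symbol

L̄ = Σ pᵢ·ℓᵢ = 0.17·3 + 0.22·3 + 0.21·3 + 0.05·3 + 0.06·3 + 0.16·2 + 0.13·3 = 2.84 bits/symbol.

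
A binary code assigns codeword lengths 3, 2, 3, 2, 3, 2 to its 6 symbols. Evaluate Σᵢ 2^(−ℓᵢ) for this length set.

1.125

With common denominator 2^3 = 8: Σ 2^(−ℓᵢ) = 1/8 + 2/8 + 1/8 + 2/8 + 1/8 + 2/8 = 9/8 = 1.125.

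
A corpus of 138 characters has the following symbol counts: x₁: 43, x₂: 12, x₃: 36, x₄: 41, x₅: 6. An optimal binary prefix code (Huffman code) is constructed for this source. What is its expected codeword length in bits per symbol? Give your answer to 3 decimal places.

Probabilities are the counts divided by 138.
Repeatedly combine the two least-probable nodes; the expected code length is the sum of the merged weights.
merge 1/23 + 2/23 → 3/23
merge 3/23 + 6/23 → 9/23
merge 41/138 + 43/138 → 14/23
merge 9/23 + 14/23 → 1
L = 3/23 + 9/23 + 14/23 + 1 = 49/23 ≈ 2.130 bits/symbol.

2.130 bits/symbol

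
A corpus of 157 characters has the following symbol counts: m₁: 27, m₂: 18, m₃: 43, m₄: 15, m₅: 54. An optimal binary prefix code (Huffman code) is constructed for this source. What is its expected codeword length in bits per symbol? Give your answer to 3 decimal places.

Probabilities are the counts divided by 157.
Repeatedly combine the two least-probable nodes; the expected code length is the sum of the merged weights.
merge 15/157 + 18/157 → 33/157
merge 27/157 + 33/157 → 60/157
merge 43/157 + 54/157 → 97/157
merge 60/157 + 97/157 → 1
L = 33/157 + 60/157 + 97/157 + 1 = 347/157 ≈ 2.210 bits/symbol.

2.210 bits/symbol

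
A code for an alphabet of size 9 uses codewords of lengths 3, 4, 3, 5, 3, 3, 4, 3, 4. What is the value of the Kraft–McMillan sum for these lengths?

0.84375

With common denominator 2^5 = 32: Σ 2^(−ℓᵢ) = 4/32 + 2/32 + 4/32 + 1/32 + 4/32 + 4/32 + 2/32 + 4/32 + 2/32 = 27/32 = 0.84375.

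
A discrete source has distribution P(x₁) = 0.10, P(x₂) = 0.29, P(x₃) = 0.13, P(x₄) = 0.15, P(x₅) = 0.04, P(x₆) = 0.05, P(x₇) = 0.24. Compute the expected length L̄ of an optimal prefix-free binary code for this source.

2.56 bits/symbol

Repeatedly combine the two least-probable nodes; the expected code length is the sum of the merged weights.
merge 1/25 + 1/20 → 9/100
merge 9/100 + 1/10 → 19/100
merge 13/100 + 3/20 → 7/25
merge 19/100 + 6/25 → 43/100
merge 7/25 + 29/100 → 57/100
merge 43/100 + 57/100 → 1
L = 9/100 + 19/100 + 7/25 + 43/100 + 57/100 + 1 = 64/25 = 2.56 bits/symbol.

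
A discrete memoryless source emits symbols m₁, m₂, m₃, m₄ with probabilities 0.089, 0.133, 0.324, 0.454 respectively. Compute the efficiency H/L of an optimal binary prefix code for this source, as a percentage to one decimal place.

Entropy H = −Σ p log₂ p ≈ 1.7417 bits.
Huffman merges: 89/1000+133/1000→111/500; 111/500+81/250→273/500; 227/500+273/500→1. L = 221/125 ≈ 1.7680.
Efficiency = H/L = 1.7417/1.7680 = 98.5%.

98.5%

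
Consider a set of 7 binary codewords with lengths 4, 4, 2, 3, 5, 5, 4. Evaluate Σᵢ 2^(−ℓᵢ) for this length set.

0.625

With common denominator 2^5 = 32: Σ 2^(−ℓᵢ) = 2/32 + 2/32 + 8/32 + 4/32 + 1/32 + 1/32 + 2/32 = 20/32 = 0.625.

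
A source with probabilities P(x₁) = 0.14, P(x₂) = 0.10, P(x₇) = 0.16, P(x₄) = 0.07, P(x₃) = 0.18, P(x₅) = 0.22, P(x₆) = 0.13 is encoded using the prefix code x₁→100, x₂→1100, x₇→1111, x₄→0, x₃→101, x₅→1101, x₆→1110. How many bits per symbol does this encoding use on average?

L̄ = Σ pᵢ·ℓᵢ = 0.14·3 + 0.10·4 + 0.16·4 + 0.07·1 + 0.18·3 + 0.22·4 + 0.13·4 = 3.47 bits/symbol.

3.47 bits/symbol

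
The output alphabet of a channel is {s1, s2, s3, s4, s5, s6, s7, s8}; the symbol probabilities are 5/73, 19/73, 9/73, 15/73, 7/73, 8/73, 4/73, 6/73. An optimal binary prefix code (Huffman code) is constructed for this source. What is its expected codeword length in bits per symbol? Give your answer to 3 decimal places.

2.836 bits/symbol

Repeatedly combine the two least-probable nodes; the expected code length is the sum of the merged weights.
merge 4/73 + 5/73 → 9/73
merge 6/73 + 7/73 → 13/73
merge 8/73 + 9/73 → 17/73
merge 9/73 + 13/73 → 22/73
merge 15/73 + 17/73 → 32/73
merge 19/73 + 22/73 → 41/73
merge 32/73 + 41/73 → 1
L = 9/73 + 13/73 + 17/73 + 22/73 + 32/73 + 41/73 + 1 = 207/73 ≈ 2.836 bits/symbol.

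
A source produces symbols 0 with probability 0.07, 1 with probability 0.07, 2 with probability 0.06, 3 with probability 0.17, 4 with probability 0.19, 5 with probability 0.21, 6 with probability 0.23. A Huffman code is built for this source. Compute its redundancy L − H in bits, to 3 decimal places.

0.059 bits

Entropy H = −Σ p log₂ p ≈ 2.6309 bits.
Huffman merges: 3/50+7/100→13/100; 7/100+13/100→1/5; 17/100+19/100→9/25; 1/5+21/100→41/100; 23/100+9/25→59/100; 41/100+59/100→1. L = 269/100 ≈ 2.6900.
L − H = 2.6900 − 2.6309 = 0.059 bits.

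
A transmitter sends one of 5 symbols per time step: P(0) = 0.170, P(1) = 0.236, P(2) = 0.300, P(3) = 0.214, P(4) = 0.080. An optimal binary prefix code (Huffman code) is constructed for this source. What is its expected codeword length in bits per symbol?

Repeatedly combine the two least-probable nodes; the expected code length is the sum of the merged weights.
merge 2/25 + 17/100 → 1/4
merge 107/500 + 59/250 → 9/20
merge 1/4 + 3/10 → 11/20
merge 9/20 + 11/20 → 1
L = 1/4 + 9/20 + 11/20 + 1 = 9/4 = 2.25 bits/symbol.

2.25 bits/symbol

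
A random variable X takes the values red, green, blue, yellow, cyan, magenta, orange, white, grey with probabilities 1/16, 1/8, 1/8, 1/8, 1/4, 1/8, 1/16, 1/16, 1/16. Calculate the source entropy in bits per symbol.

Each probability is a power of 1/2, so log₂(1/p) is an integer.
H = Σ p·log₂(1/p) = 1/16·4 + 1/8·3 + 1/8·3 + 1/8·3 + 1/4·2 + 1/8·3 + 1/16·4 + 1/16·4 + 1/16·4 = 3 bits.

3 bits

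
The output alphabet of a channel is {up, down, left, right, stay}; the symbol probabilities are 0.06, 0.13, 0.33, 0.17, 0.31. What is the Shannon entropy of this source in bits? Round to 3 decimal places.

H = −Σ pᵢ log₂ pᵢ.
−0.06·log₂(0.06) = 0.2435
−0.13·log₂(0.13) = 0.3826
−0.33·log₂(0.33) = 0.5278
−0.17·log₂(0.17) = 0.4346
−0.31·log₂(0.31) = 0.5238
Sum ≈ 2.1124 → 2.112 bits.

2.112 bits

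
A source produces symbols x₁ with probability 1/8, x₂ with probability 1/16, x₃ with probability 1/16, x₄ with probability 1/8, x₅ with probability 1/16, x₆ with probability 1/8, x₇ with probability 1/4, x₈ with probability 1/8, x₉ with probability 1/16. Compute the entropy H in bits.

3 bits

Each probability is a power of 1/2, so log₂(1/p) is an integer.
H = Σ p·log₂(1/p) = 1/8·3 + 1/16·4 + 1/16·4 + 1/8·3 + 1/16·4 + 1/8·3 + 1/4·2 + 1/8·3 + 1/16·4 = 3 bits.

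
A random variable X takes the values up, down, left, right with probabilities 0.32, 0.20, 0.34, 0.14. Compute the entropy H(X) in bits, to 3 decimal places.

H = −Σ pᵢ log₂ pᵢ.
−0.32·log₂(0.32) = 0.5260
−0.20·log₂(0.20) = 0.4644
−0.34·log₂(0.34) = 0.5292
−0.14·log₂(0.14) = 0.3971
Sum ≈ 1.9167 → 1.917 bits.

1.917 bits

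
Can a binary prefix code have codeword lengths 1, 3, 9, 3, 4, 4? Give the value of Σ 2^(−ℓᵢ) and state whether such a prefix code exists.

With common denominator 2^9 = 512: Σ 2^(−ℓᵢ) = 256/512 + 64/512 + 1/512 + 64/512 + 32/512 + 32/512 = 449/512 = 0.876953125.
Kraft's inequality requires Σ ≤ 1; here Σ = 0.876953125 ≤ 1, so such a prefix code exists.

0.876953125; yes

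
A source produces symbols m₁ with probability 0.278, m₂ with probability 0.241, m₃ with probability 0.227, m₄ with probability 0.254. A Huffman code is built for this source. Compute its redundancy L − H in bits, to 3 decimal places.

Entropy H = −Σ p log₂ p ≈ 1.9960 bits.
Huffman merges: 227/1000+241/1000→117/250; 127/500+139/500→133/250; 117/250+133/250→1. L = 2 ≈ 2.0000.
L − H = 2.0000 − 1.9960 = 0.004 bits.

0.004 bits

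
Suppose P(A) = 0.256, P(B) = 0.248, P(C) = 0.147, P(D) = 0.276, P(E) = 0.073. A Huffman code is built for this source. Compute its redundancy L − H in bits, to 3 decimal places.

Entropy H = −Σ p log₂ p ≈ 2.1970 bits.
Huffman merges: 73/1000+147/1000→11/50; 11/50+31/125→117/250; 32/125+69/250→133/250; 117/250+133/250→1. L = 111/50 ≈ 2.2200.
L − H = 2.2200 − 2.1970 = 0.023 bits.

0.023 bits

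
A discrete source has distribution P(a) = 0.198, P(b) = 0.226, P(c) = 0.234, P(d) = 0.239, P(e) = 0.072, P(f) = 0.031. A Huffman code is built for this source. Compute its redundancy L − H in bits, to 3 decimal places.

Entropy H = −Σ p log₂ p ≈ 2.3600 bits.
Huffman merges: 31/1000+9/125→103/1000; 103/1000+99/500→301/1000; 113/500+117/500→23/50; 239/1000+301/1000→27/50; 23/50+27/50→1. L = 601/250 ≈ 2.4040.
L − H = 2.4040 − 2.3600 = 0.044 bits.

0.044 bits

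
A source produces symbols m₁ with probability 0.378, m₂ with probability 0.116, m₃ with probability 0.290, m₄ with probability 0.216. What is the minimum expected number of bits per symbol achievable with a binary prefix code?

Repeatedly combine the two least-probable nodes; the expected code length is the sum of the merged weights.
merge 29/250 + 27/125 → 83/250
merge 29/100 + 83/250 → 311/500
merge 189/500 + 311/500 → 1
L = 83/250 + 311/500 + 1 = 977/500 = 1.954 bits/symbol.

1.954 bits/symbol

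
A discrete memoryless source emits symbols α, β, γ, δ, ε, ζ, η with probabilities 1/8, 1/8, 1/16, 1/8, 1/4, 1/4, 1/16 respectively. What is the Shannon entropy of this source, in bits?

2.625 bits

Each probability is a power of 1/2, so log₂(1/p) is an integer.
H = Σ p·log₂(1/p) = 1/8·3 + 1/8·3 + 1/16·4 + 1/8·3 + 1/4·2 + 1/4·2 + 1/16·4 = 2.625 bits.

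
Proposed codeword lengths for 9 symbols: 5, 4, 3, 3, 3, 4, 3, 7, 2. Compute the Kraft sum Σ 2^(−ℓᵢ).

With common denominator 2^7 = 128: Σ 2^(−ℓᵢ) = 4/128 + 8/128 + 16/128 + 16/128 + 16/128 + 8/128 + 16/128 + 1/128 + 32/128 = 117/128 = 0.9140625.

0.9140625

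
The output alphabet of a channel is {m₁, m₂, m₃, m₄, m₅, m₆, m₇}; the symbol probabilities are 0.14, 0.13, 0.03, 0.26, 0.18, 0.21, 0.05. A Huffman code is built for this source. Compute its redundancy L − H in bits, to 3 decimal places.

Entropy H = −Σ p log₂ p ≈ 2.5710 bits.
Huffman merges: 3/100+1/20→2/25; 2/25+13/100→21/100; 7/50+9/50→8/25; 21/100+21/100→21/50; 13/50+8/25→29/50; 21/50+29/50→1. L = 261/100 ≈ 2.6100.
L − H = 2.6100 − 2.5710 = 0.039 bits.

0.039 bits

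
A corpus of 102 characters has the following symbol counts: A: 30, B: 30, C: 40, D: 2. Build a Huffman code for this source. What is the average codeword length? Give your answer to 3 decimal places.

1.922 bits/symbol

Probabilities are the counts divided by 102.
Repeatedly combine the two least-probable nodes; the expected code length is the sum of the merged weights.
merge 1/51 + 5/17 → 16/51
merge 5/17 + 16/51 → 31/51
merge 20/51 + 31/51 → 1
L = 16/51 + 31/51 + 1 = 98/51 ≈ 1.922 bits/symbol.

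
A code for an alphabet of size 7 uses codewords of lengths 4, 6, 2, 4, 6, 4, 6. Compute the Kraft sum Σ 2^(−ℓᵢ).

With common denominator 2^6 = 64: Σ 2^(−ℓᵢ) = 4/64 + 1/64 + 16/64 + 4/64 + 1/64 + 4/64 + 1/64 = 31/64 = 0.484375.

0.484375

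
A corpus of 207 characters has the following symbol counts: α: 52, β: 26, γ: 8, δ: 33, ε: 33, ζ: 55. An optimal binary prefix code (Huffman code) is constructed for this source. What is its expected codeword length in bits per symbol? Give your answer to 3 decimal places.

Probabilities are the counts divided by 207.
Repeatedly combine the two least-probable nodes; the expected code length is the sum of the merged weights.
merge 8/207 + 26/207 → 34/207
merge 11/69 + 11/69 → 22/69
merge 34/207 + 52/207 → 86/207
merge 55/207 + 22/69 → 121/207
merge 86/207 + 121/207 → 1
L = 34/207 + 22/69 + 86/207 + 121/207 + 1 = 514/207 ≈ 2.483 bits/symbol.

2.483 bits/symbol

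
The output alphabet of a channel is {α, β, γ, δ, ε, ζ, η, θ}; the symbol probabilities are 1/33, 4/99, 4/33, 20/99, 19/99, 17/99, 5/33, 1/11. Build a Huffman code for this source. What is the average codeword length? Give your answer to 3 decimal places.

2.838 bits/symbol

Repeatedly combine the two least-probable nodes; the expected code length is the sum of the merged weights.
merge 1/33 + 4/99 → 7/99
merge 7/99 + 1/11 → 16/99
merge 4/33 + 5/33 → 3/11
merge 16/99 + 17/99 → 1/3
merge 19/99 + 20/99 → 13/33
merge 3/11 + 1/3 → 20/33
merge 13/33 + 20/33 → 1
L = 7/99 + 16/99 + 3/11 + 1/3 + 13/33 + 20/33 + 1 = 281/99 ≈ 2.838 bits/symbol.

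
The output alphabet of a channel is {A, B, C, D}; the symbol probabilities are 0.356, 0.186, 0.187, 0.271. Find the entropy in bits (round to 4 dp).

1.9446 bits

H = −Σ pᵢ log₂ pᵢ.
−0.356·log₂(0.356) = 0.5305
−0.186·log₂(0.186) = 0.4514
−0.187·log₂(0.187) = 0.4523
−0.271·log₂(0.271) = 0.5105
Sum ≈ 1.9446 → 1.9446 bits.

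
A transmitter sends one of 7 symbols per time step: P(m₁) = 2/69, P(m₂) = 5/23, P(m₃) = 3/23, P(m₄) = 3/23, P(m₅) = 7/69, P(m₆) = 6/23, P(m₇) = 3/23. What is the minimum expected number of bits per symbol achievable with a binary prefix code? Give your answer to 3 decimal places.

Repeatedly combine the two least-probable nodes; the expected code length is the sum of the merged weights.
merge 2/69 + 7/69 → 3/23
merge 3/23 + 3/23 → 6/23
merge 3/23 + 3/23 → 6/23
merge 5/23 + 6/23 → 11/23
merge 6/23 + 6/23 → 12/23
merge 11/23 + 12/23 → 1
L = 3/23 + 6/23 + 6/23 + 11/23 + 12/23 + 1 = 61/23 ≈ 2.652 bits/symbol.

2.652 bits/symbol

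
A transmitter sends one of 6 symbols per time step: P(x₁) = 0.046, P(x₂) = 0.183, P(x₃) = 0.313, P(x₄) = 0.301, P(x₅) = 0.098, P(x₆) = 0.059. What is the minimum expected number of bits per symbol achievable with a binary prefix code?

Repeatedly combine the two least-probable nodes; the expected code length is the sum of the merged weights.
merge 23/500 + 59/1000 → 21/200
merge 49/500 + 21/200 → 203/1000
merge 183/1000 + 203/1000 → 193/500
merge 301/1000 + 313/1000 → 307/500
merge 193/500 + 307/500 → 1
L = 21/200 + 203/1000 + 193/500 + 307/500 + 1 = 577/250 = 2.308 bits/symbol.

2.308 bits/symbol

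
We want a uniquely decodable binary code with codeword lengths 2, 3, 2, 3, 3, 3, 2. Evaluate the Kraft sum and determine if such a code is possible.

1.25; no

With common denominator 2^3 = 8: Σ 2^(−ℓᵢ) = 2/8 + 1/8 + 2/8 + 1/8 + 1/8 + 1/8 + 2/8 = 10/8 = 1.25.
Kraft's inequality requires Σ ≤ 1; here Σ = 1.25 > 1, so no such prefix code exists.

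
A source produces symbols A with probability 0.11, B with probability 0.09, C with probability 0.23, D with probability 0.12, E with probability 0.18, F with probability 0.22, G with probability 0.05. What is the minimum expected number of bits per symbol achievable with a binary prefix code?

Repeatedly combine the two least-probable nodes; the expected code length is the sum of the merged weights.
merge 1/20 + 9/100 → 7/50
merge 11/100 + 3/25 → 23/100
merge 7/50 + 9/50 → 8/25
merge 11/50 + 23/100 → 9/20
merge 23/100 + 8/25 → 11/20
merge 9/20 + 11/20 → 1
L = 7/50 + 23/100 + 8/25 + 9/20 + 11/20 + 1 = 269/100 = 2.69 bits/symbol.

2.69 bits/symbol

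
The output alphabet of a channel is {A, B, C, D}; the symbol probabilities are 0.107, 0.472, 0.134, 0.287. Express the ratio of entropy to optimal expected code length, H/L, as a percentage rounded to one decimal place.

Entropy H = −Σ p log₂ p ≈ 1.7617 bits.
Huffman merges: 107/1000+67/500→241/1000; 241/1000+287/1000→66/125; 59/125+66/125→1. L = 1769/1000 ≈ 1.7690.
Efficiency = H/L = 1.7617/1.7690 = 99.6%.

99.6%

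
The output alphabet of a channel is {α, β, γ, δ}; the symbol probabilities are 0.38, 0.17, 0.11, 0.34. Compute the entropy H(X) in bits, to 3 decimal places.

1.845 bits

H = −Σ pᵢ log₂ pᵢ.
−0.38·log₂(0.38) = 0.5305
−0.17·log₂(0.17) = 0.4346
−0.11·log₂(0.11) = 0.3503
−0.34·log₂(0.34) = 0.5292
Sum ≈ 1.8445 → 1.845 bits.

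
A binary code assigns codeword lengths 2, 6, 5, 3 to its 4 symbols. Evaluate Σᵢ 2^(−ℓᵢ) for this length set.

0.421875

With common denominator 2^6 = 64: Σ 2^(−ℓᵢ) = 16/64 + 1/64 + 2/64 + 8/64 = 27/64 = 0.421875.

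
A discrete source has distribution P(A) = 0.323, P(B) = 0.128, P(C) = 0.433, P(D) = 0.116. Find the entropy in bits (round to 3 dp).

1.790 bits

H = −Σ pᵢ log₂ pᵢ.
−0.323·log₂(0.323) = 0.5266
−0.128·log₂(0.128) = 0.3796
−0.433·log₂(0.433) = 0.5229
−0.116·log₂(0.116) = 0.3605
Sum ≈ 1.7896 → 1.790 bits.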